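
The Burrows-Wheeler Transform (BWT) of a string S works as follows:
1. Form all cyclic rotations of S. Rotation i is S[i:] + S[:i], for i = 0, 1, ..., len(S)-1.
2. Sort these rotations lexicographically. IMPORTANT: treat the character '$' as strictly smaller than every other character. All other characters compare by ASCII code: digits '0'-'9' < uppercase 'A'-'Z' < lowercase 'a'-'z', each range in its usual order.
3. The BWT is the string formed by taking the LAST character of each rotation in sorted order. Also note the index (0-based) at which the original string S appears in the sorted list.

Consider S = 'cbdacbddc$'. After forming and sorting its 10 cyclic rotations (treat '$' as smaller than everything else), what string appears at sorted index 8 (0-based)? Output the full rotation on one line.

All 10 rotations (rotation i = S[i:]+S[:i]):
  rot[0] = cbdacbddc$
  rot[1] = bdacbddc$c
  rot[2] = dacbddc$cb
  rot[3] = acbddc$cbd
  rot[4] = cbddc$cbda
  rot[5] = bddc$cbdac
  rot[6] = ddc$cbdacb
  rot[7] = dc$cbdacbd
  rot[8] = c$cbdacbdd
  rot[9] = $cbdacbddc
Sorted (with $ < everything):
  sorted[0] = $cbdacbddc
  sorted[1] = acbddc$cbd
  sorted[2] = bdacbddc$c
  sorted[3] = bddc$cbdac
  sorted[4] = c$cbdacbdd
  sorted[5] = cbdacbddc$
  sorted[6] = cbddc$cbda
  sorted[7] = dacbddc$cb
  sorted[8] = dc$cbdacbd
  sorted[9] = ddc$cbdacb
sorted[8] = dc$cbdacbd

Answer: dc$cbdacbd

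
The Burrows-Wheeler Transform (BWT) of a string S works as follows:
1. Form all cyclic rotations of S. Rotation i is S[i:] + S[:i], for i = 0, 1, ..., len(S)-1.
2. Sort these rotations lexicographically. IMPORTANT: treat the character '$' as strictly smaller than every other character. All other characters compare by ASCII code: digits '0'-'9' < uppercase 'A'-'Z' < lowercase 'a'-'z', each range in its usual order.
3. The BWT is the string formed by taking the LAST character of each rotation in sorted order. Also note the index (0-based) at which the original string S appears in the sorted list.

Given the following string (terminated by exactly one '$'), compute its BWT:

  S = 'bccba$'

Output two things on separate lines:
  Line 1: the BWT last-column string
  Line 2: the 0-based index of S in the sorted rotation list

All 6 rotations (rotation i = S[i:]+S[:i]):
  rot[0] = bccba$
  rot[1] = ccba$b
  rot[2] = cba$bc
  rot[3] = ba$bcc
  rot[4] = a$bccb
  rot[5] = $bccba
Sorted (with $ < everything):
  sorted[0] = $bccba  (last char: 'a')
  sorted[1] = a$bccb  (last char: 'b')
  sorted[2] = ba$bcc  (last char: 'c')
  sorted[3] = bccba$  (last char: '$')
  sorted[4] = cba$bc  (last char: 'c')
  sorted[5] = ccba$b  (last char: 'b')
Last column: abc$cb
Original string S is at sorted index 3

Answer: abc$cb
3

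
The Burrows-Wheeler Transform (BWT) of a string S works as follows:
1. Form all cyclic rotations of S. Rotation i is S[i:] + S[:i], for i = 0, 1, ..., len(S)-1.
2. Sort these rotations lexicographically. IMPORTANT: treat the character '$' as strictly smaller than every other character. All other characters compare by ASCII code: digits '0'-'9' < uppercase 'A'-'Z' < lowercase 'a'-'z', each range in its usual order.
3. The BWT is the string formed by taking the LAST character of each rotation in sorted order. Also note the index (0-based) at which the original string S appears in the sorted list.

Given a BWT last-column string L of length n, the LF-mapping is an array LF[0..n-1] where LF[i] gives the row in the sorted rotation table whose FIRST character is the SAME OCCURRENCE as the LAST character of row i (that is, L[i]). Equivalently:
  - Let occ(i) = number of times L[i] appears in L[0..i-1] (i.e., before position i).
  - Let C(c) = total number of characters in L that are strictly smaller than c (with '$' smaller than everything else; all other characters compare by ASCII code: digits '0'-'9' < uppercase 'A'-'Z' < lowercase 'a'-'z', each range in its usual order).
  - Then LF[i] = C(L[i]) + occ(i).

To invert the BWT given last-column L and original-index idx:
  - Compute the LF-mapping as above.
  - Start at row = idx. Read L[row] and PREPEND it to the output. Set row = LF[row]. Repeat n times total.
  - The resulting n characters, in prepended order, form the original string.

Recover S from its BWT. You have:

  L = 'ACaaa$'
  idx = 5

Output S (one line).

LF mapping: 1 2 3 4 5 0
Walk LF starting at row 5, prepending L[row]:
  step 1: row=5, L[5]='$', prepend. Next row=LF[5]=0
  step 2: row=0, L[0]='A', prepend. Next row=LF[0]=1
  step 3: row=1, L[1]='C', prepend. Next row=LF[1]=2
  step 4: row=2, L[2]='a', prepend. Next row=LF[2]=3
  step 5: row=3, L[3]='a', prepend. Next row=LF[3]=4
  step 6: row=4, L[4]='a', prepend. Next row=LF[4]=5
Reversed output: aaaCA$

Answer: aaaCA$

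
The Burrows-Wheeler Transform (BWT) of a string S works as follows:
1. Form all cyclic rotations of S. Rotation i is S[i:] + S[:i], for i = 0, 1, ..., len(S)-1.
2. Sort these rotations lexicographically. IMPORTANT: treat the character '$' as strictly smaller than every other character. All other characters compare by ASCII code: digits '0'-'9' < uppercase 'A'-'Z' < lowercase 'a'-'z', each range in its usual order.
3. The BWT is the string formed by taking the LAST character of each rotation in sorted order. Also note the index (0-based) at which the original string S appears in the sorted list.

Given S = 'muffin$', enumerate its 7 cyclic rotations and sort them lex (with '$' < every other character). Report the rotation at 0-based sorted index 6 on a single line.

Answer: uffin$m

Derivation:
All 7 rotations (rotation i = S[i:]+S[:i]):
  rot[0] = muffin$
  rot[1] = uffin$m
  rot[2] = ffin$mu
  rot[3] = fin$muf
  rot[4] = in$muff
  rot[5] = n$muffi
  rot[6] = $muffin
Sorted (with $ < everything):
  sorted[0] = $muffin
  sorted[1] = ffin$mu
  sorted[2] = fin$muf
  sorted[3] = in$muff
  sorted[4] = muffin$
  sorted[5] = n$muffi
  sorted[6] = uffin$m
sorted[6] = uffin$m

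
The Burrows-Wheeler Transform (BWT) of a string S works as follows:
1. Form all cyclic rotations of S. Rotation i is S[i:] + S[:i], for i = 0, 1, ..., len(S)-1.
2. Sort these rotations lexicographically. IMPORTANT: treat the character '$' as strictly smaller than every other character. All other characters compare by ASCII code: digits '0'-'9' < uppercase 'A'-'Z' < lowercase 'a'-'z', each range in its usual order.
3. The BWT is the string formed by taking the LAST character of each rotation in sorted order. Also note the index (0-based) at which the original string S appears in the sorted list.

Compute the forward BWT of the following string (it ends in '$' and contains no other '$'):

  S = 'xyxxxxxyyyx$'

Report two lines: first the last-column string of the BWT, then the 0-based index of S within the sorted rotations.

Answer: xyyxxx$xyxyx
6

Derivation:
All 12 rotations (rotation i = S[i:]+S[:i]):
  rot[0] = xyxxxxxyyyx$
  rot[1] = yxxxxxyyyx$x
  rot[2] = xxxxxyyyx$xy
  rot[3] = xxxxyyyx$xyx
  rot[4] = xxxyyyx$xyxx
  rot[5] = xxyyyx$xyxxx
  rot[6] = xyyyx$xyxxxx
  rot[7] = yyyx$xyxxxxx
  rot[8] = yyx$xyxxxxxy
  rot[9] = yx$xyxxxxxyy
  rot[10] = x$xyxxxxxyyy
  rot[11] = $xyxxxxxyyyx
Sorted (with $ < everything):
  sorted[0] = $xyxxxxxyyyx  (last char: 'x')
  sorted[1] = x$xyxxxxxyyy  (last char: 'y')
  sorted[2] = xxxxxyyyx$xy  (last char: 'y')
  sorted[3] = xxxxyyyx$xyx  (last char: 'x')
  sorted[4] = xxxyyyx$xyxx  (last char: 'x')
  sorted[5] = xxyyyx$xyxxx  (last char: 'x')
  sorted[6] = xyxxxxxyyyx$  (last char: '$')
  sorted[7] = xyyyx$xyxxxx  (last char: 'x')
  sorted[8] = yx$xyxxxxxyy  (last char: 'y')
  sorted[9] = yxxxxxyyyx$x  (last char: 'x')
  sorted[10] = yyx$xyxxxxxy  (last char: 'y')
  sorted[11] = yyyx$xyxxxxx  (last char: 'x')
Last column: xyyxxx$xyxyx
Original string S is at sorted index 6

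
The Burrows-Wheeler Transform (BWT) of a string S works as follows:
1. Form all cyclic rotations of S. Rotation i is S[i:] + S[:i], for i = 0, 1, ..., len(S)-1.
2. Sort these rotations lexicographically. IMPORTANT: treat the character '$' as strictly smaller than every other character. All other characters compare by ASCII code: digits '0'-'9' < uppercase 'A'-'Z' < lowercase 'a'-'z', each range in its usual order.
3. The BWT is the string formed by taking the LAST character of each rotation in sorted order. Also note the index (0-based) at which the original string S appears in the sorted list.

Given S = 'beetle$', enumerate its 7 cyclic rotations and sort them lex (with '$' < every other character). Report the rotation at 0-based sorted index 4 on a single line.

All 7 rotations (rotation i = S[i:]+S[:i]):
  rot[0] = beetle$
  rot[1] = eetle$b
  rot[2] = etle$be
  rot[3] = tle$bee
  rot[4] = le$beet
  rot[5] = e$beetl
  rot[6] = $beetle
Sorted (with $ < everything):
  sorted[0] = $beetle
  sorted[1] = beetle$
  sorted[2] = e$beetl
  sorted[3] = eetle$b
  sorted[4] = etle$be
  sorted[5] = le$beet
  sorted[6] = tle$bee
sorted[4] = etle$be

Answer: etle$be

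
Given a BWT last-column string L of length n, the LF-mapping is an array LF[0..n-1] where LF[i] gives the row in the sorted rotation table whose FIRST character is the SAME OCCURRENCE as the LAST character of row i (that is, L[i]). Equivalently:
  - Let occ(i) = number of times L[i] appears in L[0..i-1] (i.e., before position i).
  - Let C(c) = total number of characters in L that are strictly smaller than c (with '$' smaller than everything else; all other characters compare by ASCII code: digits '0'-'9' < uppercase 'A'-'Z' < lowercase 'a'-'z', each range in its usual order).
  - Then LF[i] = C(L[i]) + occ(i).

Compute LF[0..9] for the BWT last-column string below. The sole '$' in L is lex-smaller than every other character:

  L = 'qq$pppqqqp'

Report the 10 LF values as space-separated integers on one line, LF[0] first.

Answer: 5 6 0 1 2 3 7 8 9 4

Derivation:
Char counts: '$':1, 'p':4, 'q':5
C (first-col start): C('$')=0, C('p')=1, C('q')=5
L[0]='q': occ=0, LF[0]=C('q')+0=5+0=5
L[1]='q': occ=1, LF[1]=C('q')+1=5+1=6
L[2]='$': occ=0, LF[2]=C('$')+0=0+0=0
L[3]='p': occ=0, LF[3]=C('p')+0=1+0=1
L[4]='p': occ=1, LF[4]=C('p')+1=1+1=2
L[5]='p': occ=2, LF[5]=C('p')+2=1+2=3
L[6]='q': occ=2, LF[6]=C('q')+2=5+2=7
L[7]='q': occ=3, LF[7]=C('q')+3=5+3=8
L[8]='q': occ=4, LF[8]=C('q')+4=5+4=9
L[9]='p': occ=3, LF[9]=C('p')+3=1+3=4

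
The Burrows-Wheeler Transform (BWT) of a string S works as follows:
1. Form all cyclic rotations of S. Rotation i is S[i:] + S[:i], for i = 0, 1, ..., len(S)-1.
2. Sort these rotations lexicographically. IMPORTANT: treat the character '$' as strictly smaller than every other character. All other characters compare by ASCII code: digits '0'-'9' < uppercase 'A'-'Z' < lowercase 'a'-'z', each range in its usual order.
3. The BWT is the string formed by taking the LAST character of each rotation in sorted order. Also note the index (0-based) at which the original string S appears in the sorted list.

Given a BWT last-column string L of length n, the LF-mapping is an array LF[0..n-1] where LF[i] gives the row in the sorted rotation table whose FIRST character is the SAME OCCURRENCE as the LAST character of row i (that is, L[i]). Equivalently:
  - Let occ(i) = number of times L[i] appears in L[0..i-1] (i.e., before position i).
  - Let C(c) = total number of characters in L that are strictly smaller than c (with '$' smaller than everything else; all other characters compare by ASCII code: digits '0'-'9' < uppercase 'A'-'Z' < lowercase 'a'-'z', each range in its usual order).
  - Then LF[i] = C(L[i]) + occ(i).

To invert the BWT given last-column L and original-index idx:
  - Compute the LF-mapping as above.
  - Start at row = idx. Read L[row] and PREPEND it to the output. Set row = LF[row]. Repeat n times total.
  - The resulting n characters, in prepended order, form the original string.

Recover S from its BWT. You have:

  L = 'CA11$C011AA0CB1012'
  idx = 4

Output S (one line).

LF mapping: 15 11 4 5 0 16 1 6 7 12 13 2 17 14 8 3 9 10
Walk LF starting at row 4, prepending L[row]:
  step 1: row=4, L[4]='$', prepend. Next row=LF[4]=0
  step 2: row=0, L[0]='C', prepend. Next row=LF[0]=15
  step 3: row=15, L[15]='0', prepend. Next row=LF[15]=3
  step 4: row=3, L[3]='1', prepend. Next row=LF[3]=5
  step 5: row=5, L[5]='C', prepend. Next row=LF[5]=16
  step 6: row=16, L[16]='1', prepend. Next row=LF[16]=9
  step 7: row=9, L[9]='A', prepend. Next row=LF[9]=12
  step 8: row=12, L[12]='C', prepend. Next row=LF[12]=17
  step 9: row=17, L[17]='2', prepend. Next row=LF[17]=10
  step 10: row=10, L[10]='A', prepend. Next row=LF[10]=13
  step 11: row=13, L[13]='B', prepend. Next row=LF[13]=14
  step 12: row=14, L[14]='1', prepend. Next row=LF[14]=8
  step 13: row=8, L[8]='1', prepend. Next row=LF[8]=7
  step 14: row=7, L[7]='1', prepend. Next row=LF[7]=6
  step 15: row=6, L[6]='0', prepend. Next row=LF[6]=1
  step 16: row=1, L[1]='A', prepend. Next row=LF[1]=11
  step 17: row=11, L[11]='0', prepend. Next row=LF[11]=2
  step 18: row=2, L[2]='1', prepend. Next row=LF[2]=4
Reversed output: 10A0111BA2CA1C10C$

Answer: 10A0111BA2CA1C10C$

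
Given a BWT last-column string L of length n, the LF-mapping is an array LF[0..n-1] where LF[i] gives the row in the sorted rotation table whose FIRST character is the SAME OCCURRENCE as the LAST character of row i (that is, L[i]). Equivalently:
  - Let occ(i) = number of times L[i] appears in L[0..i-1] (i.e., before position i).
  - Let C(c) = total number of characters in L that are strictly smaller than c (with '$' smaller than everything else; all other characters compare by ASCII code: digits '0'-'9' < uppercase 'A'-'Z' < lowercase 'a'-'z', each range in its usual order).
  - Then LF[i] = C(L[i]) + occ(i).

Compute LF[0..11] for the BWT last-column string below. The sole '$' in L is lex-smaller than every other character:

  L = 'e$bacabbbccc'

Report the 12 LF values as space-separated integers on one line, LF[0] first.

Char counts: '$':1, 'a':2, 'b':4, 'c':4, 'e':1
C (first-col start): C('$')=0, C('a')=1, C('b')=3, C('c')=7, C('e')=11
L[0]='e': occ=0, LF[0]=C('e')+0=11+0=11
L[1]='$': occ=0, LF[1]=C('$')+0=0+0=0
L[2]='b': occ=0, LF[2]=C('b')+0=3+0=3
L[3]='a': occ=0, LF[3]=C('a')+0=1+0=1
L[4]='c': occ=0, LF[4]=C('c')+0=7+0=7
L[5]='a': occ=1, LF[5]=C('a')+1=1+1=2
L[6]='b': occ=1, LF[6]=C('b')+1=3+1=4
L[7]='b': occ=2, LF[7]=C('b')+2=3+2=5
L[8]='b': occ=3, LF[8]=C('b')+3=3+3=6
L[9]='c': occ=1, LF[9]=C('c')+1=7+1=8
L[10]='c': occ=2, LF[10]=C('c')+2=7+2=9
L[11]='c': occ=3, LF[11]=C('c')+3=7+3=10

Answer: 11 0 3 1 7 2 4 5 6 8 9 10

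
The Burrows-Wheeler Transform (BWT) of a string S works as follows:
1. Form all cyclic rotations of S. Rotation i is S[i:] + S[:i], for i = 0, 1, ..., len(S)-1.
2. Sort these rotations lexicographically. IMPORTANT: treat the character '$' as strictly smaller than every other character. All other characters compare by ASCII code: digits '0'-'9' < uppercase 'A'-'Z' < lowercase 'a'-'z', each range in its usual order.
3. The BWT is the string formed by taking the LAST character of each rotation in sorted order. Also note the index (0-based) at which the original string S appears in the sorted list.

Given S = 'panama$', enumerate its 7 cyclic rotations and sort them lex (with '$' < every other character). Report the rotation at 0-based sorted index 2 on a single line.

All 7 rotations (rotation i = S[i:]+S[:i]):
  rot[0] = panama$
  rot[1] = anama$p
  rot[2] = nama$pa
  rot[3] = ama$pan
  rot[4] = ma$pana
  rot[5] = a$panam
  rot[6] = $panama
Sorted (with $ < everything):
  sorted[0] = $panama
  sorted[1] = a$panam
  sorted[2] = ama$pan
  sorted[3] = anama$p
  sorted[4] = ma$pana
  sorted[5] = nama$pa
  sorted[6] = panama$
sorted[2] = ama$pan

Answer: ama$pan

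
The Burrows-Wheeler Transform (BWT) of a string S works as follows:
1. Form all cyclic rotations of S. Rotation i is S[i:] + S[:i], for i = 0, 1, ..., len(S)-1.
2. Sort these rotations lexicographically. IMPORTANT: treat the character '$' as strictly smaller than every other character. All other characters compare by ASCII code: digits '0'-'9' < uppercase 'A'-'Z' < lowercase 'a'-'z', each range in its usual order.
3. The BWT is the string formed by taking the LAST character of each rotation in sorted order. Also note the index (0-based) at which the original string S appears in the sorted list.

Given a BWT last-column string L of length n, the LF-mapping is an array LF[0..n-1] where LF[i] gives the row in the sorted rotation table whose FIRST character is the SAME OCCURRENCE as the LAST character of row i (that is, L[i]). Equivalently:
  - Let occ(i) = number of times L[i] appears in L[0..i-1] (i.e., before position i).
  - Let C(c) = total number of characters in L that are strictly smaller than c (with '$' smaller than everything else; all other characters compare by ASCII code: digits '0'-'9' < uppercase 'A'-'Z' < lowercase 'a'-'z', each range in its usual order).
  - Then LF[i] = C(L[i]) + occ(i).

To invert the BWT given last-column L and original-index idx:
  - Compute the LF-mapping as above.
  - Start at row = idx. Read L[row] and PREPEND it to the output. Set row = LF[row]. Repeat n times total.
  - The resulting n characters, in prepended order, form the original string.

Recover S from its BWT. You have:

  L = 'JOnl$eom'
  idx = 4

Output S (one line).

LF mapping: 1 2 6 4 0 3 7 5
Walk LF starting at row 4, prepending L[row]:
  step 1: row=4, L[4]='$', prepend. Next row=LF[4]=0
  step 2: row=0, L[0]='J', prepend. Next row=LF[0]=1
  step 3: row=1, L[1]='O', prepend. Next row=LF[1]=2
  step 4: row=2, L[2]='n', prepend. Next row=LF[2]=6
  step 5: row=6, L[6]='o', prepend. Next row=LF[6]=7
  step 6: row=7, L[7]='m', prepend. Next row=LF[7]=5
  step 7: row=5, L[5]='e', prepend. Next row=LF[5]=3
  step 8: row=3, L[3]='l', prepend. Next row=LF[3]=4
Reversed output: lemonOJ$

Answer: lemonOJ$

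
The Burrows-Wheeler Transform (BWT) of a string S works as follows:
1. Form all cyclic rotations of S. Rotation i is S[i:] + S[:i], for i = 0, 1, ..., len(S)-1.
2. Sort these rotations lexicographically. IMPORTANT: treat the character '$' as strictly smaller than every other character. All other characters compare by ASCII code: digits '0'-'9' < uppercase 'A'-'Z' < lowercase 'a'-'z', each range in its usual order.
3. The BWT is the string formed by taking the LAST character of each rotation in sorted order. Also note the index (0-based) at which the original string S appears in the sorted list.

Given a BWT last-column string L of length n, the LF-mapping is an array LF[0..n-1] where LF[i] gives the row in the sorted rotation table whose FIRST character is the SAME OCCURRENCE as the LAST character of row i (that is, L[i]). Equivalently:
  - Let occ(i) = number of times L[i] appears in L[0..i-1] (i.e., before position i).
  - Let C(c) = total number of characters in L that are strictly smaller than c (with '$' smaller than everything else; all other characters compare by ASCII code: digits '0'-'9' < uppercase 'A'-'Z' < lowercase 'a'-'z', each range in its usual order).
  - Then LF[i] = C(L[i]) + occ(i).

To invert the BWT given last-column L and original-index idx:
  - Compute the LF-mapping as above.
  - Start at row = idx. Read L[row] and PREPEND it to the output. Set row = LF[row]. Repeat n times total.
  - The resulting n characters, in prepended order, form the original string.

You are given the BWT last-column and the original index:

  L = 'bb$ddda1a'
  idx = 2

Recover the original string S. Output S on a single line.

LF mapping: 4 5 0 6 7 8 2 1 3
Walk LF starting at row 2, prepending L[row]:
  step 1: row=2, L[2]='$', prepend. Next row=LF[2]=0
  step 2: row=0, L[0]='b', prepend. Next row=LF[0]=4
  step 3: row=4, L[4]='d', prepend. Next row=LF[4]=7
  step 4: row=7, L[7]='1', prepend. Next row=LF[7]=1
  step 5: row=1, L[1]='b', prepend. Next row=LF[1]=5
  step 6: row=5, L[5]='d', prepend. Next row=LF[5]=8
  step 7: row=8, L[8]='a', prepend. Next row=LF[8]=3
  step 8: row=3, L[3]='d', prepend. Next row=LF[3]=6
  step 9: row=6, L[6]='a', prepend. Next row=LF[6]=2
Reversed output: adadb1db$

Answer: adadb1db$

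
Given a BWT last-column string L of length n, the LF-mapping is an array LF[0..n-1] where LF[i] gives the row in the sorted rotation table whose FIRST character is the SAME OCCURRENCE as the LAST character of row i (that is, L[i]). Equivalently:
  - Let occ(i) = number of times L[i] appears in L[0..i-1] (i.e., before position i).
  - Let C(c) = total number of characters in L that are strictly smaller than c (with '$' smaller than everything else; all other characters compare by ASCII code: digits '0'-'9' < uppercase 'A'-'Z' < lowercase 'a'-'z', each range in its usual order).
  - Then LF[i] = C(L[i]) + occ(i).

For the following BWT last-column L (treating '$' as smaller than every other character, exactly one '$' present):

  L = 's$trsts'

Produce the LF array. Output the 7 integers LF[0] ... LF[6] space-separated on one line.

Answer: 2 0 5 1 3 6 4

Derivation:
Char counts: '$':1, 'r':1, 's':3, 't':2
C (first-col start): C('$')=0, C('r')=1, C('s')=2, C('t')=5
L[0]='s': occ=0, LF[0]=C('s')+0=2+0=2
L[1]='$': occ=0, LF[1]=C('$')+0=0+0=0
L[2]='t': occ=0, LF[2]=C('t')+0=5+0=5
L[3]='r': occ=0, LF[3]=C('r')+0=1+0=1
L[4]='s': occ=1, LF[4]=C('s')+1=2+1=3
L[5]='t': occ=1, LF[5]=C('t')+1=5+1=6
L[6]='s': occ=2, LF[6]=C('s')+2=2+2=4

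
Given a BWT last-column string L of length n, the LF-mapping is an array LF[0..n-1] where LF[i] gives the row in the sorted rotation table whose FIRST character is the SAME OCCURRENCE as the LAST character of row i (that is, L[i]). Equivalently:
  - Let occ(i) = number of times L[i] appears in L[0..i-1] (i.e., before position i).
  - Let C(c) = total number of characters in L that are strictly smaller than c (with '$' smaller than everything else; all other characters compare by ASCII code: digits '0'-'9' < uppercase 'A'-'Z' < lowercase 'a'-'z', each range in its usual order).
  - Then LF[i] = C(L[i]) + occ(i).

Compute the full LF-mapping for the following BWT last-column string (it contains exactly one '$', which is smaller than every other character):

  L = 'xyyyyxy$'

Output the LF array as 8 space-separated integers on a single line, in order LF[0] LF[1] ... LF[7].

Char counts: '$':1, 'x':2, 'y':5
C (first-col start): C('$')=0, C('x')=1, C('y')=3
L[0]='x': occ=0, LF[0]=C('x')+0=1+0=1
L[1]='y': occ=0, LF[1]=C('y')+0=3+0=3
L[2]='y': occ=1, LF[2]=C('y')+1=3+1=4
L[3]='y': occ=2, LF[3]=C('y')+2=3+2=5
L[4]='y': occ=3, LF[4]=C('y')+3=3+3=6
L[5]='x': occ=1, LF[5]=C('x')+1=1+1=2
L[6]='y': occ=4, LF[6]=C('y')+4=3+4=7
L[7]='$': occ=0, LF[7]=C('$')+0=0+0=0

Answer: 1 3 4 5 6 2 7 0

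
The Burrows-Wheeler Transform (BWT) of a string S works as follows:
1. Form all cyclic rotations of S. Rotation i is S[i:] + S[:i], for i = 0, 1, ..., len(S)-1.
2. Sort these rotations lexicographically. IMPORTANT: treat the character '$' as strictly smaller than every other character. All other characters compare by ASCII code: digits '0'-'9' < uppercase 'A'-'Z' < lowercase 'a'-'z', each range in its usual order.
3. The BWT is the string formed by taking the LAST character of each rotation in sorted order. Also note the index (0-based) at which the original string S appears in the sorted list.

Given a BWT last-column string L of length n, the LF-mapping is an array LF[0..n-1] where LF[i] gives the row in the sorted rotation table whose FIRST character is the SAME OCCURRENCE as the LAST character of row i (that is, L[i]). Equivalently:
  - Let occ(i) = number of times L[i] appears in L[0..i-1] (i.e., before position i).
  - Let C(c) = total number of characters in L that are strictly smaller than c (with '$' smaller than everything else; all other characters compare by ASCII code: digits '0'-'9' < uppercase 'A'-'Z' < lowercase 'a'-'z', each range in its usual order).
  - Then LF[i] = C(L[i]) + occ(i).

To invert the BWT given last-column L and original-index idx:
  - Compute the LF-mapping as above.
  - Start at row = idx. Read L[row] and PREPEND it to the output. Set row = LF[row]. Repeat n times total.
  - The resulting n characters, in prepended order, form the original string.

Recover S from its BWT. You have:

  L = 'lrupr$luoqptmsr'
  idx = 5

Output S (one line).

Answer: pmtsulpruqrorl$

Derivation:
LF mapping: 1 8 13 5 9 0 2 14 4 7 6 12 3 11 10
Walk LF starting at row 5, prepending L[row]:
  step 1: row=5, L[5]='$', prepend. Next row=LF[5]=0
  step 2: row=0, L[0]='l', prepend. Next row=LF[0]=1
  step 3: row=1, L[1]='r', prepend. Next row=LF[1]=8
  step 4: row=8, L[8]='o', prepend. Next row=LF[8]=4
  step 5: row=4, L[4]='r', prepend. Next row=LF[4]=9
  step 6: row=9, L[9]='q', prepend. Next row=LF[9]=7
  step 7: row=7, L[7]='u', prepend. Next row=LF[7]=14
  step 8: row=14, L[14]='r', prepend. Next row=LF[14]=10
  step 9: row=10, L[10]='p', prepend. Next row=LF[10]=6
  step 10: row=6, L[6]='l', prepend. Next row=LF[6]=2
  step 11: row=2, L[2]='u', prepend. Next row=LF[2]=13
  step 12: row=13, L[13]='s', prepend. Next row=LF[13]=11
  step 13: row=11, L[11]='t', prepend. Next row=LF[11]=12
  step 14: row=12, L[12]='m', prepend. Next row=LF[12]=3
  step 15: row=3, L[3]='p', prepend. Next row=LF[3]=5
Reversed output: pmtsulpruqrorl$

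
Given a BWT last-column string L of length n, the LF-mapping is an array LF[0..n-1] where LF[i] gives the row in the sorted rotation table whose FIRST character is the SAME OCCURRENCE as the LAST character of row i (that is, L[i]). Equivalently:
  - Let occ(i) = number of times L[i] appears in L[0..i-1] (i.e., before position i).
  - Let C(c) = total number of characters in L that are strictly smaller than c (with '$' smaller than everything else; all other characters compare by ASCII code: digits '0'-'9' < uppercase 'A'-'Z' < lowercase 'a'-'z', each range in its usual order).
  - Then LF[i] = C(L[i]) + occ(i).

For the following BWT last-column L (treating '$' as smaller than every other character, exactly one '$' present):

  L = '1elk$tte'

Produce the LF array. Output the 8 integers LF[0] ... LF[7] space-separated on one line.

Answer: 1 2 5 4 0 6 7 3

Derivation:
Char counts: '$':1, '1':1, 'e':2, 'k':1, 'l':1, 't':2
C (first-col start): C('$')=0, C('1')=1, C('e')=2, C('k')=4, C('l')=5, C('t')=6
L[0]='1': occ=0, LF[0]=C('1')+0=1+0=1
L[1]='e': occ=0, LF[1]=C('e')+0=2+0=2
L[2]='l': occ=0, LF[2]=C('l')+0=5+0=5
L[3]='k': occ=0, LF[3]=C('k')+0=4+0=4
L[4]='$': occ=0, LF[4]=C('$')+0=0+0=0
L[5]='t': occ=0, LF[5]=C('t')+0=6+0=6
L[6]='t': occ=1, LF[6]=C('t')+1=6+1=7
L[7]='e': occ=1, LF[7]=C('e')+1=2+1=3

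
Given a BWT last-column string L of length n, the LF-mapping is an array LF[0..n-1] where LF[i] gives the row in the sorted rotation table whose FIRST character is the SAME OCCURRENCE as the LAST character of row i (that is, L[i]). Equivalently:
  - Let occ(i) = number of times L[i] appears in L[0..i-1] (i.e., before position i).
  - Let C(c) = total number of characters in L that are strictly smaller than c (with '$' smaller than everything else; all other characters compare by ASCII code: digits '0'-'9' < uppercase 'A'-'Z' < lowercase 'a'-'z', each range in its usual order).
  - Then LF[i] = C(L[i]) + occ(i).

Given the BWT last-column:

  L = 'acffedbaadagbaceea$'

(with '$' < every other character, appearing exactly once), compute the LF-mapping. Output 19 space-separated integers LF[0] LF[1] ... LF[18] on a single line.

Answer: 1 9 16 17 13 11 7 2 3 12 4 18 8 5 10 14 15 6 0

Derivation:
Char counts: '$':1, 'a':6, 'b':2, 'c':2, 'd':2, 'e':3, 'f':2, 'g':1
C (first-col start): C('$')=0, C('a')=1, C('b')=7, C('c')=9, C('d')=11, C('e')=13, C('f')=16, C('g')=18
L[0]='a': occ=0, LF[0]=C('a')+0=1+0=1
L[1]='c': occ=0, LF[1]=C('c')+0=9+0=9
L[2]='f': occ=0, LF[2]=C('f')+0=16+0=16
L[3]='f': occ=1, LF[3]=C('f')+1=16+1=17
L[4]='e': occ=0, LF[4]=C('e')+0=13+0=13
L[5]='d': occ=0, LF[5]=C('d')+0=11+0=11
L[6]='b': occ=0, LF[6]=C('b')+0=7+0=7
L[7]='a': occ=1, LF[7]=C('a')+1=1+1=2
L[8]='a': occ=2, LF[8]=C('a')+2=1+2=3
L[9]='d': occ=1, LF[9]=C('d')+1=11+1=12
L[10]='a': occ=3, LF[10]=C('a')+3=1+3=4
L[11]='g': occ=0, LF[11]=C('g')+0=18+0=18
L[12]='b': occ=1, LF[12]=C('b')+1=7+1=8
L[13]='a': occ=4, LF[13]=C('a')+4=1+4=5
L[14]='c': occ=1, LF[14]=C('c')+1=9+1=10
L[15]='e': occ=1, LF[15]=C('e')+1=13+1=14
L[16]='e': occ=2, LF[16]=C('e')+2=13+2=15
L[17]='a': occ=5, LF[17]=C('a')+5=1+5=6
L[18]='$': occ=0, LF[18]=C('$')+0=0+0=0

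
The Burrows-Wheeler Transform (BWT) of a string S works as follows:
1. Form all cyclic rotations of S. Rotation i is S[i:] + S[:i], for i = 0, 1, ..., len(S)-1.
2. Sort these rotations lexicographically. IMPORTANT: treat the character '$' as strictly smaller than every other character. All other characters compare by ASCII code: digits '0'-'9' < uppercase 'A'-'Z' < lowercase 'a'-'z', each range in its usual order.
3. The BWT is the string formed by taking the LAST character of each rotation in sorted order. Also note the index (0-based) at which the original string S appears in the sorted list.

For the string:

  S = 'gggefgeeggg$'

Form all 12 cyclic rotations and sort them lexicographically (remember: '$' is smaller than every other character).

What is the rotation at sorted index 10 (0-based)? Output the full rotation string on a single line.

Answer: ggg$gggefgee

Derivation:
All 12 rotations (rotation i = S[i:]+S[:i]):
  rot[0] = gggefgeeggg$
  rot[1] = ggefgeeggg$g
  rot[2] = gefgeeggg$gg
  rot[3] = efgeeggg$ggg
  rot[4] = fgeeggg$ggge
  rot[5] = geeggg$gggef
  rot[6] = eeggg$gggefg
  rot[7] = eggg$gggefge
  rot[8] = ggg$gggefgee
  rot[9] = gg$gggefgeeg
  rot[10] = g$gggefgeegg
  rot[11] = $gggefgeeggg
Sorted (with $ < everything):
  sorted[0] = $gggefgeeggg
  sorted[1] = eeggg$gggefg
  sorted[2] = efgeeggg$ggg
  sorted[3] = eggg$gggefge
  sorted[4] = fgeeggg$ggge
  sorted[5] = g$gggefgeegg
  sorted[6] = geeggg$gggef
  sorted[7] = gefgeeggg$gg
  sorted[8] = gg$gggefgeeg
  sorted[9] = ggefgeeggg$g
  sorted[10] = ggg$gggefgee
  sorted[11] = gggefgeeggg$
sorted[10] = ggg$gggefgee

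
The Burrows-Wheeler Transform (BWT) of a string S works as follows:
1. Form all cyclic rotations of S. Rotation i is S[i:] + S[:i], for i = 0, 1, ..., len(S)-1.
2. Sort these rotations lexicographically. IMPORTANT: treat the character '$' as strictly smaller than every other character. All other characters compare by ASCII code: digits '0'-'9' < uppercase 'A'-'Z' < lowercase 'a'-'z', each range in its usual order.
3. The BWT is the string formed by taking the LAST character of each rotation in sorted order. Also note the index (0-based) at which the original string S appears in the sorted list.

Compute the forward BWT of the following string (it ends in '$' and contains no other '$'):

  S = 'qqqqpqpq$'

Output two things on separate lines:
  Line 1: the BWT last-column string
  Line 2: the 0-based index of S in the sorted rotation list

All 9 rotations (rotation i = S[i:]+S[:i]):
  rot[0] = qqqqpqpq$
  rot[1] = qqqpqpq$q
  rot[2] = qqpqpq$qq
  rot[3] = qpqpq$qqq
  rot[4] = pqpq$qqqq
  rot[5] = qpq$qqqqp
  rot[6] = pq$qqqqpq
  rot[7] = q$qqqqpqp
  rot[8] = $qqqqpqpq
Sorted (with $ < everything):
  sorted[0] = $qqqqpqpq  (last char: 'q')
  sorted[1] = pq$qqqqpq  (last char: 'q')
  sorted[2] = pqpq$qqqq  (last char: 'q')
  sorted[3] = q$qqqqpqp  (last char: 'p')
  sorted[4] = qpq$qqqqp  (last char: 'p')
  sorted[5] = qpqpq$qqq  (last char: 'q')
  sorted[6] = qqpqpq$qq  (last char: 'q')
  sorted[7] = qqqpqpq$q  (last char: 'q')
  sorted[8] = qqqqpqpq$  (last char: '$')
Last column: qqqppqqq$
Original string S is at sorted index 8

Answer: qqqppqqq$
8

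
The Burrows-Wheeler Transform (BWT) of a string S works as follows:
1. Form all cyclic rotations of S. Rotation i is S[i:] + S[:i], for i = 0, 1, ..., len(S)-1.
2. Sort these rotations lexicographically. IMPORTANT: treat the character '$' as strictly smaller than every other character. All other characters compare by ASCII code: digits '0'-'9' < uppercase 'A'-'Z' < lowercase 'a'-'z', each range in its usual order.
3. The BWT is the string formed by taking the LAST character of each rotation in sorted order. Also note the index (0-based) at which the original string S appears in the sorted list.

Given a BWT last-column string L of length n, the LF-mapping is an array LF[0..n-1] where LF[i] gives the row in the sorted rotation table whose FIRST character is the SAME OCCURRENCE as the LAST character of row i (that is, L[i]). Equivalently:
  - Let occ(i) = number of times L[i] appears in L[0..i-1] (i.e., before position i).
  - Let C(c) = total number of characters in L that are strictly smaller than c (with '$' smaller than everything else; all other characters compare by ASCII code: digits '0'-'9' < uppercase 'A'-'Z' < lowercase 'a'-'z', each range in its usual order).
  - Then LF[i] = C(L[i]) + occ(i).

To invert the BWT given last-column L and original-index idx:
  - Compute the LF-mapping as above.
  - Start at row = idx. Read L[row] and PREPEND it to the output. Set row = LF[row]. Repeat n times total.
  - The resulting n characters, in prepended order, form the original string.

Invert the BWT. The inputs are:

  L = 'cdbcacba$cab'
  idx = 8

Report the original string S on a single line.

Answer: caccbbdabac$

Derivation:
LF mapping: 7 11 4 8 1 9 5 2 0 10 3 6
Walk LF starting at row 8, prepending L[row]:
  step 1: row=8, L[8]='$', prepend. Next row=LF[8]=0
  step 2: row=0, L[0]='c', prepend. Next row=LF[0]=7
  step 3: row=7, L[7]='a', prepend. Next row=LF[7]=2
  step 4: row=2, L[2]='b', prepend. Next row=LF[2]=4
  step 5: row=4, L[4]='a', prepend. Next row=LF[4]=1
  step 6: row=1, L[1]='d', prepend. Next row=LF[1]=11
  step 7: row=11, L[11]='b', prepend. Next row=LF[11]=6
  step 8: row=6, L[6]='b', prepend. Next row=LF[6]=5
  step 9: row=5, L[5]='c', prepend. Next row=LF[5]=9
  step 10: row=9, L[9]='c', prepend. Next row=LF[9]=10
  step 11: row=10, L[10]='a', prepend. Next row=LF[10]=3
  step 12: row=3, L[3]='c', prepend. Next row=LF[3]=8
Reversed output: caccbbdabac$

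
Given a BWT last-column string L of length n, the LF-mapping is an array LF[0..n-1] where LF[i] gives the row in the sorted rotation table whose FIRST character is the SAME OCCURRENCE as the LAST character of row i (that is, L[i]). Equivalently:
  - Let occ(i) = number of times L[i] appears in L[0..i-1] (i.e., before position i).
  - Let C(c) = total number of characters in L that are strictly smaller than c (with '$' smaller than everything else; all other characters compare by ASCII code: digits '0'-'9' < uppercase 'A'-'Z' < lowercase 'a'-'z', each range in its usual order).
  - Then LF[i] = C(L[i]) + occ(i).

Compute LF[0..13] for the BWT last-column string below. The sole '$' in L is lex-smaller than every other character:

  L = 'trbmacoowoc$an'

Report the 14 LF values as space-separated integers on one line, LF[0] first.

Char counts: '$':1, 'a':2, 'b':1, 'c':2, 'm':1, 'n':1, 'o':3, 'r':1, 't':1, 'w':1
C (first-col start): C('$')=0, C('a')=1, C('b')=3, C('c')=4, C('m')=6, C('n')=7, C('o')=8, C('r')=11, C('t')=12, C('w')=13
L[0]='t': occ=0, LF[0]=C('t')+0=12+0=12
L[1]='r': occ=0, LF[1]=C('r')+0=11+0=11
L[2]='b': occ=0, LF[2]=C('b')+0=3+0=3
L[3]='m': occ=0, LF[3]=C('m')+0=6+0=6
L[4]='a': occ=0, LF[4]=C('a')+0=1+0=1
L[5]='c': occ=0, LF[5]=C('c')+0=4+0=4
L[6]='o': occ=0, LF[6]=C('o')+0=8+0=8
L[7]='o': occ=1, LF[7]=C('o')+1=8+1=9
L[8]='w': occ=0, LF[8]=C('w')+0=13+0=13
L[9]='o': occ=2, LF[9]=C('o')+2=8+2=10
L[10]='c': occ=1, LF[10]=C('c')+1=4+1=5
L[11]='$': occ=0, LF[11]=C('$')+0=0+0=0
L[12]='a': occ=1, LF[12]=C('a')+1=1+1=2
L[13]='n': occ=0, LF[13]=C('n')+0=7+0=7

Answer: 12 11 3 6 1 4 8 9 13 10 5 0 2 7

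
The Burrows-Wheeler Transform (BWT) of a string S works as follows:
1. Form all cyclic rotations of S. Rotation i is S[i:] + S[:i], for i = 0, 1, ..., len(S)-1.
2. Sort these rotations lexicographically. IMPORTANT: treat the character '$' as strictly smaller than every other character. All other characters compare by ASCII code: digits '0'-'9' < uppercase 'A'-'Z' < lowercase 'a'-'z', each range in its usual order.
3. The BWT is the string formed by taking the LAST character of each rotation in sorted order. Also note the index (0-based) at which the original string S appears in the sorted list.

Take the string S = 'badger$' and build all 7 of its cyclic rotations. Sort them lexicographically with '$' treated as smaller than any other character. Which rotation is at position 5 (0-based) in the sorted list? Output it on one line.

All 7 rotations (rotation i = S[i:]+S[:i]):
  rot[0] = badger$
  rot[1] = adger$b
  rot[2] = dger$ba
  rot[3] = ger$bad
  rot[4] = er$badg
  rot[5] = r$badge
  rot[6] = $badger
Sorted (with $ < everything):
  sorted[0] = $badger
  sorted[1] = adger$b
  sorted[2] = badger$
  sorted[3] = dger$ba
  sorted[4] = er$badg
  sorted[5] = ger$bad
  sorted[6] = r$badge
sorted[5] = ger$bad

Answer: ger$bad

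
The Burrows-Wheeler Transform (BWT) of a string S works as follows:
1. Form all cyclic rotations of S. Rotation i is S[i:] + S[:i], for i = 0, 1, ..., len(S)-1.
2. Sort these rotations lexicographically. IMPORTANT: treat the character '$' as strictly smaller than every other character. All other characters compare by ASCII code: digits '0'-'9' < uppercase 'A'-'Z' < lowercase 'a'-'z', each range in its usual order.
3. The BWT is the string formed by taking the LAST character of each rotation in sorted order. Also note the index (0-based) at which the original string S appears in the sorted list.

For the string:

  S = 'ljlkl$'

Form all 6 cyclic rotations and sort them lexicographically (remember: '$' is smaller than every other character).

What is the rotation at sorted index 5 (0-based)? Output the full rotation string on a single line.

Answer: lkl$lj

Derivation:
All 6 rotations (rotation i = S[i:]+S[:i]):
  rot[0] = ljlkl$
  rot[1] = jlkl$l
  rot[2] = lkl$lj
  rot[3] = kl$ljl
  rot[4] = l$ljlk
  rot[5] = $ljlkl
Sorted (with $ < everything):
  sorted[0] = $ljlkl
  sorted[1] = jlkl$l
  sorted[2] = kl$ljl
  sorted[3] = l$ljlk
  sorted[4] = ljlkl$
  sorted[5] = lkl$lj
sorted[5] = lkl$lj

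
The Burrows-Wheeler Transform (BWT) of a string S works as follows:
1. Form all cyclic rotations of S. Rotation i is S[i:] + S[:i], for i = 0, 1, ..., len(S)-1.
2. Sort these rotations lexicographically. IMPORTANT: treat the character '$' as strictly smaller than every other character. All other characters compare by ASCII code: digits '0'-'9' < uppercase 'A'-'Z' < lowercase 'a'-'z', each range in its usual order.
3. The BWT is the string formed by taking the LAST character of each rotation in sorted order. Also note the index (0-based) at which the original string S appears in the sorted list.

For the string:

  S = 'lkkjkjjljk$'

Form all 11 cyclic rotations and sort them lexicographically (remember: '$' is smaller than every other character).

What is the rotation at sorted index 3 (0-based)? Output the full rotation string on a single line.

Answer: jkjjljk$lkk

Derivation:
All 11 rotations (rotation i = S[i:]+S[:i]):
  rot[0] = lkkjkjjljk$
  rot[1] = kkjkjjljk$l
  rot[2] = kjkjjljk$lk
  rot[3] = jkjjljk$lkk
  rot[4] = kjjljk$lkkj
  rot[5] = jjljk$lkkjk
  rot[6] = jljk$lkkjkj
  rot[7] = ljk$lkkjkjj
  rot[8] = jk$lkkjkjjl
  rot[9] = k$lkkjkjjlj
  rot[10] = $lkkjkjjljk
Sorted (with $ < everything):
  sorted[0] = $lkkjkjjljk
  sorted[1] = jjljk$lkkjk
  sorted[2] = jk$lkkjkjjl
  sorted[3] = jkjjljk$lkk
  sorted[4] = jljk$lkkjkj
  sorted[5] = k$lkkjkjjlj
  sorted[6] = kjjljk$lkkj
  sorted[7] = kjkjjljk$lk
  sorted[8] = kkjkjjljk$l
  sorted[9] = ljk$lkkjkjj
  sorted[10] = lkkjkjjljk$
sorted[3] = jkjjljk$lkk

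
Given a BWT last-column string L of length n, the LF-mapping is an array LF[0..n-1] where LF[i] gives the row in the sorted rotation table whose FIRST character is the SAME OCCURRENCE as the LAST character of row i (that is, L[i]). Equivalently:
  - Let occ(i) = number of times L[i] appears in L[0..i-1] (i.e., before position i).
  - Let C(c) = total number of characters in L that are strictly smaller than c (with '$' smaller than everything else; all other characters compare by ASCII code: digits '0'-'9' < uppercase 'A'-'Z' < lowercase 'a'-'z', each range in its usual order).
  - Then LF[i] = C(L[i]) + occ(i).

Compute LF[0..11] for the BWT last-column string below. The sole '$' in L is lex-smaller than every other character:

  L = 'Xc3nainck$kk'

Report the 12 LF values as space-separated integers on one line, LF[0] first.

Answer: 2 4 1 10 3 6 11 5 7 0 8 9

Derivation:
Char counts: '$':1, '3':1, 'X':1, 'a':1, 'c':2, 'i':1, 'k':3, 'n':2
C (first-col start): C('$')=0, C('3')=1, C('X')=2, C('a')=3, C('c')=4, C('i')=6, C('k')=7, C('n')=10
L[0]='X': occ=0, LF[0]=C('X')+0=2+0=2
L[1]='c': occ=0, LF[1]=C('c')+0=4+0=4
L[2]='3': occ=0, LF[2]=C('3')+0=1+0=1
L[3]='n': occ=0, LF[3]=C('n')+0=10+0=10
L[4]='a': occ=0, LF[4]=C('a')+0=3+0=3
L[5]='i': occ=0, LF[5]=C('i')+0=6+0=6
L[6]='n': occ=1, LF[6]=C('n')+1=10+1=11
L[7]='c': occ=1, LF[7]=C('c')+1=4+1=5
L[8]='k': occ=0, LF[8]=C('k')+0=7+0=7
L[9]='$': occ=0, LF[9]=C('$')+0=0+0=0
L[10]='k': occ=1, LF[10]=C('k')+1=7+1=8
L[11]='k': occ=2, LF[11]=C('k')+2=7+2=9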